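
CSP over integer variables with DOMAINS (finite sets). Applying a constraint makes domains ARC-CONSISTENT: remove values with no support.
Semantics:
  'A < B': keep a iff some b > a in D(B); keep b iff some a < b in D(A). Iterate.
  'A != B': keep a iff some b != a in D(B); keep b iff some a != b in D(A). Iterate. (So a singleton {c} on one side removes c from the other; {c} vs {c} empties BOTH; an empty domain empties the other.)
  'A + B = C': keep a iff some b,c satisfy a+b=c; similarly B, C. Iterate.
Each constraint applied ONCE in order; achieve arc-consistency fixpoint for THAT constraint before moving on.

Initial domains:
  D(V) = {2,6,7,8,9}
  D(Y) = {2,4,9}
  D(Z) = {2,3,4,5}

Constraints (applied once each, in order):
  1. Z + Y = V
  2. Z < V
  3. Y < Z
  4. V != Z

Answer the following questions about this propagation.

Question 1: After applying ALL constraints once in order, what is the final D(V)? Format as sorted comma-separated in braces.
Constraint 1 (Z + Y = V) on D(Z)={2,3,4,5} D(Y)={2,4,9} D(V)={2,6,7,8,9}: Y {2,4,9}->{2,4}; V {2,6,7,8,9}->{6,7,8,9}
Constraint 2 (Z < V) on D(Z)={2,3,4,5} D(V)={6,7,8,9}: no change
Constraint 3 (Y < Z) on D(Y)={2,4} D(Z)={2,3,4,5}: Z {2,3,4,5}->{3,4,5}
Constraint 4 (V != Z) on D(V)={6,7,8,9} D(Z)={3,4,5}: no change
So after all 4 constraints: D(V) = {6,7,8,9}

Answer: {6,7,8,9}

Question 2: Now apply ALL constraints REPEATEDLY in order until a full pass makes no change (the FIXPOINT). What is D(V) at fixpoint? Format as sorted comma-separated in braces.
pass 0 (initial): D(V)={2,6,7,8,9}
pass 1: V {2,6,7,8,9}->{6,7,8,9}; Y {2,4,9}->{2,4}; Z {2,3,4,5}->{3,4,5}
pass 2: no change
Fixpoint after 2 passes: D(V) = {6,7,8,9}

Answer: {6,7,8,9}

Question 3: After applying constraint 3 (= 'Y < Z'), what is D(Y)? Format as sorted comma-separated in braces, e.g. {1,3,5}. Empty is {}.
Answer: {2,4}

Derivation:
Constraint 1 (Z + Y = V) on D(Z)={2,3,4,5} D(Y)={2,4,9} D(V)={2,6,7,8,9}: Y {2,4,9}->{2,4}; V {2,6,7,8,9}->{6,7,8,9}
Constraint 2 (Z < V) on D(Z)={2,3,4,5} D(V)={6,7,8,9}: no change
Constraint 3 (Y < Z) on D(Y)={2,4} D(Z)={2,3,4,5}: Z {2,3,4,5}->{3,4,5}
So after constraint 3: D(Y) = {2,4}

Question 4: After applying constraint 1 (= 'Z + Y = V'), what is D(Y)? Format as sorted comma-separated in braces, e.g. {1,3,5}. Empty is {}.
Constraint 1 (Z + Y = V) on D(Z)={2,3,4,5} D(Y)={2,4,9} D(V)={2,6,7,8,9}: Y {2,4,9}->{2,4}; V {2,6,7,8,9}->{6,7,8,9}
So after constraint 1: D(Y) = {2,4}

Answer: {2,4}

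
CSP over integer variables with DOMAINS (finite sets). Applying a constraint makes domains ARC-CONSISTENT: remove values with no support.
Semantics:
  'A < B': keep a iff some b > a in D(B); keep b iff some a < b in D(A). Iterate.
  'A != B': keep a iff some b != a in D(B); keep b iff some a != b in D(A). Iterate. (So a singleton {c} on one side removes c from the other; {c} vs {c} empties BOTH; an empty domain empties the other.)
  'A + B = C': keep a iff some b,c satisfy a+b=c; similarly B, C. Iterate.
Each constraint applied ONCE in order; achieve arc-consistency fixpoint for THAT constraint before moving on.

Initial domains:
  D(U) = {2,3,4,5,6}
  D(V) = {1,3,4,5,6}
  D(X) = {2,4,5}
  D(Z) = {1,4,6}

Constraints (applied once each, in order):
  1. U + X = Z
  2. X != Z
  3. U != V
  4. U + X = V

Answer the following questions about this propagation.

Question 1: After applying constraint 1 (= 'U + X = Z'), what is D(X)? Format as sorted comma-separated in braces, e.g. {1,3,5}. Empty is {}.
Constraint 1 (U + X = Z) on D(U)={2,3,4,5,6} D(X)={2,4,5} D(Z)={1,4,6}: U {2,3,4,5,6}->{2,4}; X {2,4,5}->{2,4}; Z {1,4,6}->{4,6}
So after constraint 1: D(X) = {2,4}

Answer: {2,4}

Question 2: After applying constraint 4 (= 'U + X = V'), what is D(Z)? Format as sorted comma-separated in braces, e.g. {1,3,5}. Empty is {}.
Answer: {4,6}

Derivation:
Constraint 1 (U + X = Z) on D(U)={2,3,4,5,6} D(X)={2,4,5} D(Z)={1,4,6}: U {2,3,4,5,6}->{2,4}; X {2,4,5}->{2,4}; Z {1,4,6}->{4,6}
Constraint 2 (X != Z) on D(X)={2,4} D(Z)={4,6}: no change
Constraint 3 (U != V) on D(U)={2,4} D(V)={1,3,4,5,6}: no change
Constraint 4 (U + X = V) on D(U)={2,4} D(X)={2,4} D(V)={1,3,4,5,6}: V {1,3,4,5,6}->{4,6}
So after constraint 4: D(Z) = {4,6}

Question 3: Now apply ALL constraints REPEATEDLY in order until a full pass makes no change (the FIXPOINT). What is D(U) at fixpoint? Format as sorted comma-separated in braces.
Answer: {2,4}

Derivation:
pass 0 (initial): D(U)={2,3,4,5,6}
pass 1: U {2,3,4,5,6}->{2,4}; V {1,3,4,5,6}->{4,6}; X {2,4,5}->{2,4}; Z {1,4,6}->{4,6}
pass 2: no change
Fixpoint after 2 passes: D(U) = {2,4}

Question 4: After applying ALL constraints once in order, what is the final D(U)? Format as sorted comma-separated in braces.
Answer: {2,4}

Derivation:
Constraint 1 (U + X = Z) on D(U)={2,3,4,5,6} D(X)={2,4,5} D(Z)={1,4,6}: U {2,3,4,5,6}->{2,4}; X {2,4,5}->{2,4}; Z {1,4,6}->{4,6}
Constraint 2 (X != Z) on D(X)={2,4} D(Z)={4,6}: no change
Constraint 3 (U != V) on D(U)={2,4} D(V)={1,3,4,5,6}: no change
Constraint 4 (U + X = V) on D(U)={2,4} D(X)={2,4} D(V)={1,3,4,5,6}: V {1,3,4,5,6}->{4,6}
So after all 4 constraints: D(U) = {2,4}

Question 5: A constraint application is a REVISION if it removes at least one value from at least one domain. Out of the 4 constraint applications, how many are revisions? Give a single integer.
Constraint 1 (U + X = Z) on D(U)={2,3,4,5,6} D(X)={2,4,5} D(Z)={1,4,6}: U {2,3,4,5,6}->{2,4}; X {2,4,5}->{2,4}; Z {1,4,6}->{4,6} => REVISION
Constraint 2 (X != Z) on D(X)={2,4} D(Z)={4,6}: no change => not a revision
Constraint 3 (U != V) on D(U)={2,4} D(V)={1,3,4,5,6}: no change => not a revision
Constraint 4 (U + X = V) on D(U)={2,4} D(X)={2,4} D(V)={1,3,4,5,6}: V {1,3,4,5,6}->{4,6} => REVISION
Total revisions = 2

Answer: 2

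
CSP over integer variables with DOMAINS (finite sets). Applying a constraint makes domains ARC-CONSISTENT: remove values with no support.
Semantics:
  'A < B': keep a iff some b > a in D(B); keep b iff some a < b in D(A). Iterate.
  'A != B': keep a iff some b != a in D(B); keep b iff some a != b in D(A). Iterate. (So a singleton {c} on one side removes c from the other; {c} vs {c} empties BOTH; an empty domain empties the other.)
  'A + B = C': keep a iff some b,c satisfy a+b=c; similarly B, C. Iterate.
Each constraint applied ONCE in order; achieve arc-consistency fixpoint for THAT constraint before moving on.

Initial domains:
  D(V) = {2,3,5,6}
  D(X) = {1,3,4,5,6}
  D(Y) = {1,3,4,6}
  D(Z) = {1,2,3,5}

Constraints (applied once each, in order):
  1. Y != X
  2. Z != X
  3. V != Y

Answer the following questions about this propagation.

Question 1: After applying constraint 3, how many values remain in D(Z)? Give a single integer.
Constraint 1 (Y != X) on D(Y)={1,3,4,6} D(X)={1,3,4,5,6}: no change
Constraint 2 (Z != X) on D(Z)={1,2,3,5} D(X)={1,3,4,5,6}: no change
Constraint 3 (V != Y) on D(V)={2,3,5,6} D(Y)={1,3,4,6}: no change
So after constraint 3: D(Z)={1,2,3,5}, size = 4

Answer: 4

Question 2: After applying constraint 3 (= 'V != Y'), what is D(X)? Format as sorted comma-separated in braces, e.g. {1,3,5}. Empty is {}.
Answer: {1,3,4,5,6}

Derivation:
Constraint 1 (Y != X) on D(Y)={1,3,4,6} D(X)={1,3,4,5,6}: no change
Constraint 2 (Z != X) on D(Z)={1,2,3,5} D(X)={1,3,4,5,6}: no change
Constraint 3 (V != Y) on D(V)={2,3,5,6} D(Y)={1,3,4,6}: no change
So after constraint 3: D(X) = {1,3,4,5,6}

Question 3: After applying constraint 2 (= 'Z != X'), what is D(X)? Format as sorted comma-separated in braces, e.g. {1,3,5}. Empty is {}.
Constraint 1 (Y != X) on D(Y)={1,3,4,6} D(X)={1,3,4,5,6}: no change
Constraint 2 (Z != X) on D(Z)={1,2,3,5} D(X)={1,3,4,5,6}: no change
So after constraint 2: D(X) = {1,3,4,5,6}

Answer: {1,3,4,5,6}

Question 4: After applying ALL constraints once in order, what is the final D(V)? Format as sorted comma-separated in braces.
Constraint 1 (Y != X) on D(Y)={1,3,4,6} D(X)={1,3,4,5,6}: no change
Constraint 2 (Z != X) on D(Z)={1,2,3,5} D(X)={1,3,4,5,6}: no change
Constraint 3 (V != Y) on D(V)={2,3,5,6} D(Y)={1,3,4,6}: no change
So after all 3 constraints: D(V) = {2,3,5,6}

Answer: {2,3,5,6}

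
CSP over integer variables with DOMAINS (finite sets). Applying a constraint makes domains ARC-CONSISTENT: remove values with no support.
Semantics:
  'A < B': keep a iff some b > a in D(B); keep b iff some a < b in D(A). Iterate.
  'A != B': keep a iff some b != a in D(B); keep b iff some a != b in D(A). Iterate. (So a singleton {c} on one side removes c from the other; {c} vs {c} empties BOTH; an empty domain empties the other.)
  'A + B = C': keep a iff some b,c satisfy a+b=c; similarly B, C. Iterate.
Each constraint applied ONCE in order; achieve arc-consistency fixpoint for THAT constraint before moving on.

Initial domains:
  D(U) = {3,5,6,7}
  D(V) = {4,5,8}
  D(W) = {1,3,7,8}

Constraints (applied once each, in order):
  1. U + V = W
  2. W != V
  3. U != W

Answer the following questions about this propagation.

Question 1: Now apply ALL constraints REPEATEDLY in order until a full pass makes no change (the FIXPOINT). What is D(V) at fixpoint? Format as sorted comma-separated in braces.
pass 0 (initial): D(V)={4,5,8}
pass 1: U {3,5,6,7}->{3}; V {4,5,8}->{4,5}; W {1,3,7,8}->{7,8}
pass 2: no change
Fixpoint after 2 passes: D(V) = {4,5}

Answer: {4,5}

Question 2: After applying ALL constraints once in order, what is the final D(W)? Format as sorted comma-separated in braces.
Answer: {7,8}

Derivation:
Constraint 1 (U + V = W) on D(U)={3,5,6,7} D(V)={4,5,8} D(W)={1,3,7,8}: U {3,5,6,7}->{3}; V {4,5,8}->{4,5}; W {1,3,7,8}->{7,8}
Constraint 2 (W != V) on D(W)={7,8} D(V)={4,5}: no change
Constraint 3 (U != W) on D(U)={3} D(W)={7,8}: no change
So after all 3 constraints: D(W) = {7,8}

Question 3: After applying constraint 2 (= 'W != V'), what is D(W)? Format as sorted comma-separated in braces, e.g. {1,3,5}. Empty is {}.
Constraint 1 (U + V = W) on D(U)={3,5,6,7} D(V)={4,5,8} D(W)={1,3,7,8}: U {3,5,6,7}->{3}; V {4,5,8}->{4,5}; W {1,3,7,8}->{7,8}
Constraint 2 (W != V) on D(W)={7,8} D(V)={4,5}: no change
So after constraint 2: D(W) = {7,8}

Answer: {7,8}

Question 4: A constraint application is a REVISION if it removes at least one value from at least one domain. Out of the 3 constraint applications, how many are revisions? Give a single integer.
Answer: 1

Derivation:
Constraint 1 (U + V = W) on D(U)={3,5,6,7} D(V)={4,5,8} D(W)={1,3,7,8}: U {3,5,6,7}->{3}; V {4,5,8}->{4,5}; W {1,3,7,8}->{7,8} => REVISION
Constraint 2 (W != V) on D(W)={7,8} D(V)={4,5}: no change => not a revision
Constraint 3 (U != W) on D(U)={3} D(W)={7,8}: no change => not a revision
Total revisions = 1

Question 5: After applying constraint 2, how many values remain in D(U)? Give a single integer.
Constraint 1 (U + V = W) on D(U)={3,5,6,7} D(V)={4,5,8} D(W)={1,3,7,8}: U {3,5,6,7}->{3}; V {4,5,8}->{4,5}; W {1,3,7,8}->{7,8}
Constraint 2 (W != V) on D(W)={7,8} D(V)={4,5}: no change
So after constraint 2: D(U)={3}, size = 1

Answer: 1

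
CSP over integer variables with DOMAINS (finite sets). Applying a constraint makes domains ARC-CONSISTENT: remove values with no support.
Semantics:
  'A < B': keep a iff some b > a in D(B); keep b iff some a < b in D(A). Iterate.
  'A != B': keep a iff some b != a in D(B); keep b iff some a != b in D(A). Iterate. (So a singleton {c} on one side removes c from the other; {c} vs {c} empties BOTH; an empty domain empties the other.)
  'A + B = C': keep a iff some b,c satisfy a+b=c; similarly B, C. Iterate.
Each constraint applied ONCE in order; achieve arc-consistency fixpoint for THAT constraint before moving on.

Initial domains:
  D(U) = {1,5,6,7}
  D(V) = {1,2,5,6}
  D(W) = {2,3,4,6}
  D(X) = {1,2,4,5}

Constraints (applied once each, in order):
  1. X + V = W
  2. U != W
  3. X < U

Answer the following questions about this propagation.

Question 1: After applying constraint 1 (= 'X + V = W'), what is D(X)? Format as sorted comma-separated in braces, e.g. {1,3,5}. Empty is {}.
Constraint 1 (X + V = W) on D(X)={1,2,4,5} D(V)={1,2,5,6} D(W)={2,3,4,6}: V {1,2,5,6}->{1,2,5}
So after constraint 1: D(X) = {1,2,4,5}

Answer: {1,2,4,5}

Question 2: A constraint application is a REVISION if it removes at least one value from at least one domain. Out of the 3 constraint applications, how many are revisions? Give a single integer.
Answer: 2

Derivation:
Constraint 1 (X + V = W) on D(X)={1,2,4,5} D(V)={1,2,5,6} D(W)={2,3,4,6}: V {1,2,5,6}->{1,2,5} => REVISION
Constraint 2 (U != W) on D(U)={1,5,6,7} D(W)={2,3,4,6}: no change => not a revision
Constraint 3 (X < U) on D(X)={1,2,4,5} D(U)={1,5,6,7}: U {1,5,6,7}->{5,6,7} => REVISION
Total revisions = 2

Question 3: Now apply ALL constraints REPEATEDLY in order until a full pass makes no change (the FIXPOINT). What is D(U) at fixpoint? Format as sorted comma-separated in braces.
Answer: {5,6,7}

Derivation:
pass 0 (initial): D(U)={1,5,6,7}
pass 1: U {1,5,6,7}->{5,6,7}; V {1,2,5,6}->{1,2,5}
pass 2: no change
Fixpoint after 2 passes: D(U) = {5,6,7}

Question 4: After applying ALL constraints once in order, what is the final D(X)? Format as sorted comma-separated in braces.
Constraint 1 (X + V = W) on D(X)={1,2,4,5} D(V)={1,2,5,6} D(W)={2,3,4,6}: V {1,2,5,6}->{1,2,5}
Constraint 2 (U != W) on D(U)={1,5,6,7} D(W)={2,3,4,6}: no change
Constraint 3 (X < U) on D(X)={1,2,4,5} D(U)={1,5,6,7}: U {1,5,6,7}->{5,6,7}
So after all 3 constraints: D(X) = {1,2,4,5}

Answer: {1,2,4,5}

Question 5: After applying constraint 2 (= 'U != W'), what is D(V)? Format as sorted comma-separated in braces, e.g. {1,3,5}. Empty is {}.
Answer: {1,2,5}

Derivation:
Constraint 1 (X + V = W) on D(X)={1,2,4,5} D(V)={1,2,5,6} D(W)={2,3,4,6}: V {1,2,5,6}->{1,2,5}
Constraint 2 (U != W) on D(U)={1,5,6,7} D(W)={2,3,4,6}: no change
So after constraint 2: D(V) = {1,2,5}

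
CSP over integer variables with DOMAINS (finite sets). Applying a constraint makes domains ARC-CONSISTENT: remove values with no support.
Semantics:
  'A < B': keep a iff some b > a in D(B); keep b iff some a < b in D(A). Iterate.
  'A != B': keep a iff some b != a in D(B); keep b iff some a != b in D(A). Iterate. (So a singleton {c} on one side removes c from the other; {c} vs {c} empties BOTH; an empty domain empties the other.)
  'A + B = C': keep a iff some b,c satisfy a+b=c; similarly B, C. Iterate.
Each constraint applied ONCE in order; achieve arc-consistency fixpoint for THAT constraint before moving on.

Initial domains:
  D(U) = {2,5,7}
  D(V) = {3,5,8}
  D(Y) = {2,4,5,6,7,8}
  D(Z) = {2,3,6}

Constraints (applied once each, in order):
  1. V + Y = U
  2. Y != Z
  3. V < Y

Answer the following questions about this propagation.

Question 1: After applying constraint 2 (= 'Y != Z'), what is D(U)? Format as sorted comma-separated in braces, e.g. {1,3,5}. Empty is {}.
Answer: {5,7}

Derivation:
Constraint 1 (V + Y = U) on D(V)={3,5,8} D(Y)={2,4,5,6,7,8} D(U)={2,5,7}: V {3,5,8}->{3,5}; Y {2,4,5,6,7,8}->{2,4}; U {2,5,7}->{5,7}
Constraint 2 (Y != Z) on D(Y)={2,4} D(Z)={2,3,6}: no change
So after constraint 2: D(U) = {5,7}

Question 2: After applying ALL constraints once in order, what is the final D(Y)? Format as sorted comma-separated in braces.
Constraint 1 (V + Y = U) on D(V)={3,5,8} D(Y)={2,4,5,6,7,8} D(U)={2,5,7}: V {3,5,8}->{3,5}; Y {2,4,5,6,7,8}->{2,4}; U {2,5,7}->{5,7}
Constraint 2 (Y != Z) on D(Y)={2,4} D(Z)={2,3,6}: no change
Constraint 3 (V < Y) on D(V)={3,5} D(Y)={2,4}: V {3,5}->{3}; Y {2,4}->{4}
So after all 3 constraints: D(Y) = {4}

Answer: {4}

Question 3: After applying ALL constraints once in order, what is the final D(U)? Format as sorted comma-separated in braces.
Answer: {5,7}

Derivation:
Constraint 1 (V + Y = U) on D(V)={3,5,8} D(Y)={2,4,5,6,7,8} D(U)={2,5,7}: V {3,5,8}->{3,5}; Y {2,4,5,6,7,8}->{2,4}; U {2,5,7}->{5,7}
Constraint 2 (Y != Z) on D(Y)={2,4} D(Z)={2,3,6}: no change
Constraint 3 (V < Y) on D(V)={3,5} D(Y)={2,4}: V {3,5}->{3}; Y {2,4}->{4}
So after all 3 constraints: D(U) = {5,7}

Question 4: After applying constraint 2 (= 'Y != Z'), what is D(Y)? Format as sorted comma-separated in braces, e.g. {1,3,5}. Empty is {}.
Constraint 1 (V + Y = U) on D(V)={3,5,8} D(Y)={2,4,5,6,7,8} D(U)={2,5,7}: V {3,5,8}->{3,5}; Y {2,4,5,6,7,8}->{2,4}; U {2,5,7}->{5,7}
Constraint 2 (Y != Z) on D(Y)={2,4} D(Z)={2,3,6}: no change
So after constraint 2: D(Y) = {2,4}

Answer: {2,4}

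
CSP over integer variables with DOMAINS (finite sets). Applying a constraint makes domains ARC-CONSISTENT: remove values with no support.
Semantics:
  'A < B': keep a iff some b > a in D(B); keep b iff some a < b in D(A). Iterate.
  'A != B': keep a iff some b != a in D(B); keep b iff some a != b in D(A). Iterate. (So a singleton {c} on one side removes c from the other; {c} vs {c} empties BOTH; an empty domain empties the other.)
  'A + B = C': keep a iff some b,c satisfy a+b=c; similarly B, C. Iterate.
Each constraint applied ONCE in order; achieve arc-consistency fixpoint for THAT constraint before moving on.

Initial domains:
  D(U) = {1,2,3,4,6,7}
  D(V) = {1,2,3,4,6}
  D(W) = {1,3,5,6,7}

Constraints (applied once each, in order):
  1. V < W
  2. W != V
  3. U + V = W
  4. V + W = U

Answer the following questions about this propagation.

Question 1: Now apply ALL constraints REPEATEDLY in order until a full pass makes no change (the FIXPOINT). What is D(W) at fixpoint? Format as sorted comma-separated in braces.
pass 0 (initial): D(W)={1,3,5,6,7}
pass 1: U {1,2,3,4,6,7}->{4,6}; V {1,2,3,4,6}->{1,3}; W {1,3,5,6,7}->{3,5}
pass 2: U {4,6}->{}; V {1,3}->{}; W {3,5}->{}
pass 3: no change
Fixpoint after 3 passes: D(W) = {}

Answer: {}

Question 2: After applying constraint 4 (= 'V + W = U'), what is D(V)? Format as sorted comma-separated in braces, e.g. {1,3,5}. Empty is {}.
Constraint 1 (V < W) on D(V)={1,2,3,4,6} D(W)={1,3,5,6,7}: W {1,3,5,6,7}->{3,5,6,7}
Constraint 2 (W != V) on D(W)={3,5,6,7} D(V)={1,2,3,4,6}: no change
Constraint 3 (U + V = W) on D(U)={1,2,3,4,6,7} D(V)={1,2,3,4,6} D(W)={3,5,6,7}: U {1,2,3,4,6,7}->{1,2,3,4,6}
Constraint 4 (V + W = U) on D(V)={1,2,3,4,6} D(W)={3,5,6,7} D(U)={1,2,3,4,6}: V {1,2,3,4,6}->{1,3}; W {3,5,6,7}->{3,5}; U {1,2,3,4,6}->{4,6}
So after constraint 4: D(V) = {1,3}

Answer: {1,3}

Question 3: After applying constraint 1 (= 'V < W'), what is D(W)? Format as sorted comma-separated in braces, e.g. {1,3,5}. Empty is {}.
Answer: {3,5,6,7}

Derivation:
Constraint 1 (V < W) on D(V)={1,2,3,4,6} D(W)={1,3,5,6,7}: W {1,3,5,6,7}->{3,5,6,7}
So after constraint 1: D(W) = {3,5,6,7}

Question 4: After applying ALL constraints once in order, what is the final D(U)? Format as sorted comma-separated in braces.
Answer: {4,6}

Derivation:
Constraint 1 (V < W) on D(V)={1,2,3,4,6} D(W)={1,3,5,6,7}: W {1,3,5,6,7}->{3,5,6,7}
Constraint 2 (W != V) on D(W)={3,5,6,7} D(V)={1,2,3,4,6}: no change
Constraint 3 (U + V = W) on D(U)={1,2,3,4,6,7} D(V)={1,2,3,4,6} D(W)={3,5,6,7}: U {1,2,3,4,6,7}->{1,2,3,4,6}
Constraint 4 (V + W = U) on D(V)={1,2,3,4,6} D(W)={3,5,6,7} D(U)={1,2,3,4,6}: V {1,2,3,4,6}->{1,3}; W {3,5,6,7}->{3,5}; U {1,2,3,4,6}->{4,6}
So after all 4 constraints: D(U) = {4,6}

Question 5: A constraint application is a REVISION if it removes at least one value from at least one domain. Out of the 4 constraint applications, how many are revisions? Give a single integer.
Answer: 3

Derivation:
Constraint 1 (V < W) on D(V)={1,2,3,4,6} D(W)={1,3,5,6,7}: W {1,3,5,6,7}->{3,5,6,7} => REVISION
Constraint 2 (W != V) on D(W)={3,5,6,7} D(V)={1,2,3,4,6}: no change => not a revision
Constraint 3 (U + V = W) on D(U)={1,2,3,4,6,7} D(V)={1,2,3,4,6} D(W)={3,5,6,7}: U {1,2,3,4,6,7}->{1,2,3,4,6} => REVISION
Constraint 4 (V + W = U) on D(V)={1,2,3,4,6} D(W)={3,5,6,7} D(U)={1,2,3,4,6}: V {1,2,3,4,6}->{1,3}; W {3,5,6,7}->{3,5}; U {1,2,3,4,6}->{4,6} => REVISION
Total revisions = 3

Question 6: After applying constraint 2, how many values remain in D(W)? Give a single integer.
Answer: 4

Derivation:
Constraint 1 (V < W) on D(V)={1,2,3,4,6} D(W)={1,3,5,6,7}: W {1,3,5,6,7}->{3,5,6,7}
Constraint 2 (W != V) on D(W)={3,5,6,7} D(V)={1,2,3,4,6}: no change
So after constraint 2: D(W)={3,5,6,7}, size = 4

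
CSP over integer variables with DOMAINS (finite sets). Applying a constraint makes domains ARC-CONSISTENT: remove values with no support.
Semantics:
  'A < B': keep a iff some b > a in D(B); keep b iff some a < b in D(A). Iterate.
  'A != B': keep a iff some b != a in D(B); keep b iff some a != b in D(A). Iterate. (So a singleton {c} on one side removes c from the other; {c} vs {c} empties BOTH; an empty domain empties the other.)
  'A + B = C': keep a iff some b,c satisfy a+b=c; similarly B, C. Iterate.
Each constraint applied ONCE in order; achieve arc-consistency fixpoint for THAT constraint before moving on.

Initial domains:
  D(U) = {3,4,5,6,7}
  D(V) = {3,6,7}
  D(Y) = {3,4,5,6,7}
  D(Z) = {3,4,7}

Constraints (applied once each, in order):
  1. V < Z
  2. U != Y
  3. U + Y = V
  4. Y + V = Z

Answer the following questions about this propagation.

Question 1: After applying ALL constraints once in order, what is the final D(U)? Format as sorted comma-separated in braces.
Constraint 1 (V < Z) on D(V)={3,6,7} D(Z)={3,4,7}: V {3,6,7}->{3,6}; Z {3,4,7}->{4,7}
Constraint 2 (U != Y) on D(U)={3,4,5,6,7} D(Y)={3,4,5,6,7}: no change
Constraint 3 (U + Y = V) on D(U)={3,4,5,6,7} D(Y)={3,4,5,6,7} D(V)={3,6}: U {3,4,5,6,7}->{3}; Y {3,4,5,6,7}->{3}; V {3,6}->{6}
Constraint 4 (Y + V = Z) on D(Y)={3} D(V)={6} D(Z)={4,7}: Y {3}->{}; V {6}->{}; Z {4,7}->{}
So after all 4 constraints: D(U) = {3}

Answer: {3}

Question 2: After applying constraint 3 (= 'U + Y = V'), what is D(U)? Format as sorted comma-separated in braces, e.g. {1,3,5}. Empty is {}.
Answer: {3}

Derivation:
Constraint 1 (V < Z) on D(V)={3,6,7} D(Z)={3,4,7}: V {3,6,7}->{3,6}; Z {3,4,7}->{4,7}
Constraint 2 (U != Y) on D(U)={3,4,5,6,7} D(Y)={3,4,5,6,7}: no change
Constraint 3 (U + Y = V) on D(U)={3,4,5,6,7} D(Y)={3,4,5,6,7} D(V)={3,6}: U {3,4,5,6,7}->{3}; Y {3,4,5,6,7}->{3}; V {3,6}->{6}
So after constraint 3: D(U) = {3}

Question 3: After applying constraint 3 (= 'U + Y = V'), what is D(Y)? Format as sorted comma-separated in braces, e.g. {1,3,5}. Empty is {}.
Constraint 1 (V < Z) on D(V)={3,6,7} D(Z)={3,4,7}: V {3,6,7}->{3,6}; Z {3,4,7}->{4,7}
Constraint 2 (U != Y) on D(U)={3,4,5,6,7} D(Y)={3,4,5,6,7}: no change
Constraint 3 (U + Y = V) on D(U)={3,4,5,6,7} D(Y)={3,4,5,6,7} D(V)={3,6}: U {3,4,5,6,7}->{3}; Y {3,4,5,6,7}->{3}; V {3,6}->{6}
So after constraint 3: D(Y) = {3}

Answer: {3}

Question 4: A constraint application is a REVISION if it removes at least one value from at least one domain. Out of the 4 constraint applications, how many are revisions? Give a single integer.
Answer: 3

Derivation:
Constraint 1 (V < Z) on D(V)={3,6,7} D(Z)={3,4,7}: V {3,6,7}->{3,6}; Z {3,4,7}->{4,7} => REVISION
Constraint 2 (U != Y) on D(U)={3,4,5,6,7} D(Y)={3,4,5,6,7}: no change => not a revision
Constraint 3 (U + Y = V) on D(U)={3,4,5,6,7} D(Y)={3,4,5,6,7} D(V)={3,6}: U {3,4,5,6,7}->{3}; Y {3,4,5,6,7}->{3}; V {3,6}->{6} => REVISION
Constraint 4 (Y + V = Z) on D(Y)={3} D(V)={6} D(Z)={4,7}: Y {3}->{}; V {6}->{}; Z {4,7}->{} => REVISION
Total revisions = 3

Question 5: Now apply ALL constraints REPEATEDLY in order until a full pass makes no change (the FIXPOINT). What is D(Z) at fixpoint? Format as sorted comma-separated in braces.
Answer: {}

Derivation:
pass 0 (initial): D(Z)={3,4,7}
pass 1: U {3,4,5,6,7}->{3}; V {3,6,7}->{}; Y {3,4,5,6,7}->{}; Z {3,4,7}->{}
pass 2: U {3}->{}
pass 3: no change
Fixpoint after 3 passes: D(Z) = {}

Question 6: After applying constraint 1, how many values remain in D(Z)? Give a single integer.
Answer: 2

Derivation:
Constraint 1 (V < Z) on D(V)={3,6,7} D(Z)={3,4,7}: V {3,6,7}->{3,6}; Z {3,4,7}->{4,7}
So after constraint 1: D(Z)={4,7}, size = 2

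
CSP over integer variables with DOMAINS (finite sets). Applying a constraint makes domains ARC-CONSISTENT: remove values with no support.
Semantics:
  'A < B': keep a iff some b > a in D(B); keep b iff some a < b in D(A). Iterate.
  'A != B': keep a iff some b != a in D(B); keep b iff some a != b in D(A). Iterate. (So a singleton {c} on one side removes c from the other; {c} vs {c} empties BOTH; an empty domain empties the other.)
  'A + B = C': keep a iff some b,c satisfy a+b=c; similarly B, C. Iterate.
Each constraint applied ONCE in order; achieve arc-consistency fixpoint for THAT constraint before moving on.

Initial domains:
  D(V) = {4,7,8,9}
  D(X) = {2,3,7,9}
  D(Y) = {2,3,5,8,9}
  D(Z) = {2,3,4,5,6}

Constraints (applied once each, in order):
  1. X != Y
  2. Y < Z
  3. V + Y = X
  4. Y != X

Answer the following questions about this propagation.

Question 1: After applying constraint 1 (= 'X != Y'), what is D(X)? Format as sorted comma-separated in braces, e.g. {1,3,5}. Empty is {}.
Constraint 1 (X != Y) on D(X)={2,3,7,9} D(Y)={2,3,5,8,9}: no change
So after constraint 1: D(X) = {2,3,7,9}

Answer: {2,3,7,9}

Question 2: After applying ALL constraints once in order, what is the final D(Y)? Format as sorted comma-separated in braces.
Constraint 1 (X != Y) on D(X)={2,3,7,9} D(Y)={2,3,5,8,9}: no change
Constraint 2 (Y < Z) on D(Y)={2,3,5,8,9} D(Z)={2,3,4,5,6}: Y {2,3,5,8,9}->{2,3,5}; Z {2,3,4,5,6}->{3,4,5,6}
Constraint 3 (V + Y = X) on D(V)={4,7,8,9} D(Y)={2,3,5} D(X)={2,3,7,9}: V {4,7,8,9}->{4,7}; X {2,3,7,9}->{7,9}
Constraint 4 (Y != X) on D(Y)={2,3,5} D(X)={7,9}: no change
So after all 4 constraints: D(Y) = {2,3,5}

Answer: {2,3,5}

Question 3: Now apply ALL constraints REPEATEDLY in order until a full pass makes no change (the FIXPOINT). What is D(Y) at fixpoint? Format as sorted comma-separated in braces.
pass 0 (initial): D(Y)={2,3,5,8,9}
pass 1: V {4,7,8,9}->{4,7}; X {2,3,7,9}->{7,9}; Y {2,3,5,8,9}->{2,3,5}; Z {2,3,4,5,6}->{3,4,5,6}
pass 2: no change
Fixpoint after 2 passes: D(Y) = {2,3,5}

Answer: {2,3,5}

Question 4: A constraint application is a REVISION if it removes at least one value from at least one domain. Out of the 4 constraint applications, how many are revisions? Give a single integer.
Constraint 1 (X != Y) on D(X)={2,3,7,9} D(Y)={2,3,5,8,9}: no change => not a revision
Constraint 2 (Y < Z) on D(Y)={2,3,5,8,9} D(Z)={2,3,4,5,6}: Y {2,3,5,8,9}->{2,3,5}; Z {2,3,4,5,6}->{3,4,5,6} => REVISION
Constraint 3 (V + Y = X) on D(V)={4,7,8,9} D(Y)={2,3,5} D(X)={2,3,7,9}: V {4,7,8,9}->{4,7}; X {2,3,7,9}->{7,9} => REVISION
Constraint 4 (Y != X) on D(Y)={2,3,5} D(X)={7,9}: no change => not a revision
Total revisions = 2

Answer: 2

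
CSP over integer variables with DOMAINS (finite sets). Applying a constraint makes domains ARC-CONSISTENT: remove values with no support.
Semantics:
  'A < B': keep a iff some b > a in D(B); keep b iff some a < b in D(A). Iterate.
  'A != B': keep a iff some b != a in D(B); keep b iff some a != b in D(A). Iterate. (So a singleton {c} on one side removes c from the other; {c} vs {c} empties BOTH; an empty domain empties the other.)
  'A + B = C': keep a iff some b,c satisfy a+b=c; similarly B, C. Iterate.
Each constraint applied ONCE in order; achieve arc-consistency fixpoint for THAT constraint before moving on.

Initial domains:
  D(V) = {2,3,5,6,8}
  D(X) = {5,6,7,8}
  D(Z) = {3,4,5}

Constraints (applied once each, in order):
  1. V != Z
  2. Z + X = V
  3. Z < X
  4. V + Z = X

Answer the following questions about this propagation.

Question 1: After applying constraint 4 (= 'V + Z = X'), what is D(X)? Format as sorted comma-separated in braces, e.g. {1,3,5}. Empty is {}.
Constraint 1 (V != Z) on D(V)={2,3,5,6,8} D(Z)={3,4,5}: no change
Constraint 2 (Z + X = V) on D(Z)={3,4,5} D(X)={5,6,7,8} D(V)={2,3,5,6,8}: Z {3,4,5}->{3}; X {5,6,7,8}->{5}; V {2,3,5,6,8}->{8}
Constraint 3 (Z < X) on D(Z)={3} D(X)={5}: no change
Constraint 4 (V + Z = X) on D(V)={8} D(Z)={3} D(X)={5}: V {8}->{}; Z {3}->{}; X {5}->{}
So after constraint 4: D(X) = {}

Answer: {}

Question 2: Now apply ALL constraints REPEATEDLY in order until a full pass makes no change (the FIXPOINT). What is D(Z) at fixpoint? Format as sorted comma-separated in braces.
pass 0 (initial): D(Z)={3,4,5}
pass 1: V {2,3,5,6,8}->{}; X {5,6,7,8}->{}; Z {3,4,5}->{}
pass 2: no change
Fixpoint after 2 passes: D(Z) = {}

Answer: {}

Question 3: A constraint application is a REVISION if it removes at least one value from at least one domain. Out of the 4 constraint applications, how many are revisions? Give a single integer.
Constraint 1 (V != Z) on D(V)={2,3,5,6,8} D(Z)={3,4,5}: no change => not a revision
Constraint 2 (Z + X = V) on D(Z)={3,4,5} D(X)={5,6,7,8} D(V)={2,3,5,6,8}: Z {3,4,5}->{3}; X {5,6,7,8}->{5}; V {2,3,5,6,8}->{8} => REVISION
Constraint 3 (Z < X) on D(Z)={3} D(X)={5}: no change => not a revision
Constraint 4 (V + Z = X) on D(V)={8} D(Z)={3} D(X)={5}: V {8}->{}; Z {3}->{}; X {5}->{} => REVISION
Total revisions = 2

Answer: 2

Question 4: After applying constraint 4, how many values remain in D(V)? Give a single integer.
Constraint 1 (V != Z) on D(V)={2,3,5,6,8} D(Z)={3,4,5}: no change
Constraint 2 (Z + X = V) on D(Z)={3,4,5} D(X)={5,6,7,8} D(V)={2,3,5,6,8}: Z {3,4,5}->{3}; X {5,6,7,8}->{5}; V {2,3,5,6,8}->{8}
Constraint 3 (Z < X) on D(Z)={3} D(X)={5}: no change
Constraint 4 (V + Z = X) on D(V)={8} D(Z)={3} D(X)={5}: V {8}->{}; Z {3}->{}; X {5}->{}
So after constraint 4: D(V)={}, size = 0

Answer: 0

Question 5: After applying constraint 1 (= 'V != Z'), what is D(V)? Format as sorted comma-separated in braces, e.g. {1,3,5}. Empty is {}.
Constraint 1 (V != Z) on D(V)={2,3,5,6,8} D(Z)={3,4,5}: no change
So after constraint 1: D(V) = {2,3,5,6,8}

Answer: {2,3,5,6,8}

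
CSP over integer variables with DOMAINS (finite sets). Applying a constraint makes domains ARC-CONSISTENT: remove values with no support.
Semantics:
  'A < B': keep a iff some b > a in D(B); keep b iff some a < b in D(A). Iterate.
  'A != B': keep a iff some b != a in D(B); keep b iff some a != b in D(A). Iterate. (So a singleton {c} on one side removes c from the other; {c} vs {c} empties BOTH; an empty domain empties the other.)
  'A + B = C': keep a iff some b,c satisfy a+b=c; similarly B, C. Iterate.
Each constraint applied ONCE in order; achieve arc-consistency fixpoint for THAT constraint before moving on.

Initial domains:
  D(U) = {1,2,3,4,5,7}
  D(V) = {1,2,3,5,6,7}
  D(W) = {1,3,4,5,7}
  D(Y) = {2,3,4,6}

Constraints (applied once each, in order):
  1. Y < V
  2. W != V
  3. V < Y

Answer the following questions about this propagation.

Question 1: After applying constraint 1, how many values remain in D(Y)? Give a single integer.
Answer: 4

Derivation:
Constraint 1 (Y < V) on D(Y)={2,3,4,6} D(V)={1,2,3,5,6,7}: V {1,2,3,5,6,7}->{3,5,6,7}
So after constraint 1: D(Y)={2,3,4,6}, size = 4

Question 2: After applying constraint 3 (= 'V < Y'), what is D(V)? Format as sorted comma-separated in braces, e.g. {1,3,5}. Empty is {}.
Answer: {3,5}

Derivation:
Constraint 1 (Y < V) on D(Y)={2,3,4,6} D(V)={1,2,3,5,6,7}: V {1,2,3,5,6,7}->{3,5,6,7}
Constraint 2 (W != V) on D(W)={1,3,4,5,7} D(V)={3,5,6,7}: no change
Constraint 3 (V < Y) on D(V)={3,5,6,7} D(Y)={2,3,4,6}: V {3,5,6,7}->{3,5}; Y {2,3,4,6}->{4,6}
So after constraint 3: D(V) = {3,5}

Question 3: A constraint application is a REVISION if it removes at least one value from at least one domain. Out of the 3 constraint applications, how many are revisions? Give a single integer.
Constraint 1 (Y < V) on D(Y)={2,3,4,6} D(V)={1,2,3,5,6,7}: V {1,2,3,5,6,7}->{3,5,6,7} => REVISION
Constraint 2 (W != V) on D(W)={1,3,4,5,7} D(V)={3,5,6,7}: no change => not a revision
Constraint 3 (V < Y) on D(V)={3,5,6,7} D(Y)={2,3,4,6}: V {3,5,6,7}->{3,5}; Y {2,3,4,6}->{4,6} => REVISION
Total revisions = 2

Answer: 2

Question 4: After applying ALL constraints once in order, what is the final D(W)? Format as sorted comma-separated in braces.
Answer: {1,3,4,5,7}

Derivation:
Constraint 1 (Y < V) on D(Y)={2,3,4,6} D(V)={1,2,3,5,6,7}: V {1,2,3,5,6,7}->{3,5,6,7}
Constraint 2 (W != V) on D(W)={1,3,4,5,7} D(V)={3,5,6,7}: no change
Constraint 3 (V < Y) on D(V)={3,5,6,7} D(Y)={2,3,4,6}: V {3,5,6,7}->{3,5}; Y {2,3,4,6}->{4,6}
So after all 3 constraints: D(W) = {1,3,4,5,7}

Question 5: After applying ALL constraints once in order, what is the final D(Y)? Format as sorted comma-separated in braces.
Constraint 1 (Y < V) on D(Y)={2,3,4,6} D(V)={1,2,3,5,6,7}: V {1,2,3,5,6,7}->{3,5,6,7}
Constraint 2 (W != V) on D(W)={1,3,4,5,7} D(V)={3,5,6,7}: no change
Constraint 3 (V < Y) on D(V)={3,5,6,7} D(Y)={2,3,4,6}: V {3,5,6,7}->{3,5}; Y {2,3,4,6}->{4,6}
So after all 3 constraints: D(Y) = {4,6}

Answer: {4,6}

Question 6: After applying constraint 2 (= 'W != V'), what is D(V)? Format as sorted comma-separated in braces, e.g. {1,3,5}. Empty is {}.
Constraint 1 (Y < V) on D(Y)={2,3,4,6} D(V)={1,2,3,5,6,7}: V {1,2,3,5,6,7}->{3,5,6,7}
Constraint 2 (W != V) on D(W)={1,3,4,5,7} D(V)={3,5,6,7}: no change
So after constraint 2: D(V) = {3,5,6,7}

Answer: {3,5,6,7}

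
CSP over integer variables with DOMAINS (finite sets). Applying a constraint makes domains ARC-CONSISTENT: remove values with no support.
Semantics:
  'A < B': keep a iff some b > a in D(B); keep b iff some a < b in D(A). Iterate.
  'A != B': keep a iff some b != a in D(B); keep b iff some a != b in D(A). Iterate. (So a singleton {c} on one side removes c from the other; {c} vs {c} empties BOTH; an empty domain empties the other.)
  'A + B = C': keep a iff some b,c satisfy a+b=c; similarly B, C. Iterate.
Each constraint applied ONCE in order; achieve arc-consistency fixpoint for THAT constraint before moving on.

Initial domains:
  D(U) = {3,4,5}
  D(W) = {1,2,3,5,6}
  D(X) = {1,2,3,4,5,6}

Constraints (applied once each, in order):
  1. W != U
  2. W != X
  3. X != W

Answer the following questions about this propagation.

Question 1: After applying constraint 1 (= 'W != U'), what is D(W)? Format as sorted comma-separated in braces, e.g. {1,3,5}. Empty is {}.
Answer: {1,2,3,5,6}

Derivation:
Constraint 1 (W != U) on D(W)={1,2,3,5,6} D(U)={3,4,5}: no change
So after constraint 1: D(W) = {1,2,3,5,6}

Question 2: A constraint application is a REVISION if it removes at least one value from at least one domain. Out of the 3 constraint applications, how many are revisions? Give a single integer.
Constraint 1 (W != U) on D(W)={1,2,3,5,6} D(U)={3,4,5}: no change => not a revision
Constraint 2 (W != X) on D(W)={1,2,3,5,6} D(X)={1,2,3,4,5,6}: no change => not a revision
Constraint 3 (X != W) on D(X)={1,2,3,4,5,6} D(W)={1,2,3,5,6}: no change => not a revision
Total revisions = 0

Answer: 0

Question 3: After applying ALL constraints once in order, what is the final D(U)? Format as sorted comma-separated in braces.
Constraint 1 (W != U) on D(W)={1,2,3,5,6} D(U)={3,4,5}: no change
Constraint 2 (W != X) on D(W)={1,2,3,5,6} D(X)={1,2,3,4,5,6}: no change
Constraint 3 (X != W) on D(X)={1,2,3,4,5,6} D(W)={1,2,3,5,6}: no change
So after all 3 constraints: D(U) = {3,4,5}

Answer: {3,4,5}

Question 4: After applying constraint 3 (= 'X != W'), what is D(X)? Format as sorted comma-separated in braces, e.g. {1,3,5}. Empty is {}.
Constraint 1 (W != U) on D(W)={1,2,3,5,6} D(U)={3,4,5}: no change
Constraint 2 (W != X) on D(W)={1,2,3,5,6} D(X)={1,2,3,4,5,6}: no change
Constraint 3 (X != W) on D(X)={1,2,3,4,5,6} D(W)={1,2,3,5,6}: no change
So after constraint 3: D(X) = {1,2,3,4,5,6}

Answer: {1,2,3,4,5,6}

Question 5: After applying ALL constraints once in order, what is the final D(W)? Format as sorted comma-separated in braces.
Answer: {1,2,3,5,6}

Derivation:
Constraint 1 (W != U) on D(W)={1,2,3,5,6} D(U)={3,4,5}: no change
Constraint 2 (W != X) on D(W)={1,2,3,5,6} D(X)={1,2,3,4,5,6}: no change
Constraint 3 (X != W) on D(X)={1,2,3,4,5,6} D(W)={1,2,3,5,6}: no change
So after all 3 constraints: D(W) = {1,2,3,5,6}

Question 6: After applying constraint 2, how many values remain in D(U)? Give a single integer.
Constraint 1 (W != U) on D(W)={1,2,3,5,6} D(U)={3,4,5}: no change
Constraint 2 (W != X) on D(W)={1,2,3,5,6} D(X)={1,2,3,4,5,6}: no change
So after constraint 2: D(U)={3,4,5}, size = 3

Answer: 3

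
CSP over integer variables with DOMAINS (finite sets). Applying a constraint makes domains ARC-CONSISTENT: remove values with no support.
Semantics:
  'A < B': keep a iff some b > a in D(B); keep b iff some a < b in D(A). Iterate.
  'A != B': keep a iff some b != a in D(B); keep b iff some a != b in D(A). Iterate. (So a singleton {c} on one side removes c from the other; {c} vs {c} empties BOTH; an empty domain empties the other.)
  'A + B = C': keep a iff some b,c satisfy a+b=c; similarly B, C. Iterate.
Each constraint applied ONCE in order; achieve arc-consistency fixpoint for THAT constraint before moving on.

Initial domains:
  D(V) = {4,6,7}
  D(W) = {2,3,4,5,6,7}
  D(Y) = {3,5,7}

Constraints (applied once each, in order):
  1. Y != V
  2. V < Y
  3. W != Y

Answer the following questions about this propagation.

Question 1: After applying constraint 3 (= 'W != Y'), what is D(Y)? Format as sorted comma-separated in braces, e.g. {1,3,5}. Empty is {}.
Answer: {5,7}

Derivation:
Constraint 1 (Y != V) on D(Y)={3,5,7} D(V)={4,6,7}: no change
Constraint 2 (V < Y) on D(V)={4,6,7} D(Y)={3,5,7}: V {4,6,7}->{4,6}; Y {3,5,7}->{5,7}
Constraint 3 (W != Y) on D(W)={2,3,4,5,6,7} D(Y)={5,7}: no change
So after constraint 3: D(Y) = {5,7}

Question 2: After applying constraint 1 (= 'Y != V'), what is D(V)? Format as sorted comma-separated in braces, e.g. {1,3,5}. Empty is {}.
Constraint 1 (Y != V) on D(Y)={3,5,7} D(V)={4,6,7}: no change
So after constraint 1: D(V) = {4,6,7}

Answer: {4,6,7}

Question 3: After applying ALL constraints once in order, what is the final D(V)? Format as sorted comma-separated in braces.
Answer: {4,6}

Derivation:
Constraint 1 (Y != V) on D(Y)={3,5,7} D(V)={4,6,7}: no change
Constraint 2 (V < Y) on D(V)={4,6,7} D(Y)={3,5,7}: V {4,6,7}->{4,6}; Y {3,5,7}->{5,7}
Constraint 3 (W != Y) on D(W)={2,3,4,5,6,7} D(Y)={5,7}: no change
So after all 3 constraints: D(V) = {4,6}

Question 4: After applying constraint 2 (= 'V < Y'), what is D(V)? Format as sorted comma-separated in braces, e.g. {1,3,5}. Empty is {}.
Answer: {4,6}

Derivation:
Constraint 1 (Y != V) on D(Y)={3,5,7} D(V)={4,6,7}: no change
Constraint 2 (V < Y) on D(V)={4,6,7} D(Y)={3,5,7}: V {4,6,7}->{4,6}; Y {3,5,7}->{5,7}
So after constraint 2: D(V) = {4,6}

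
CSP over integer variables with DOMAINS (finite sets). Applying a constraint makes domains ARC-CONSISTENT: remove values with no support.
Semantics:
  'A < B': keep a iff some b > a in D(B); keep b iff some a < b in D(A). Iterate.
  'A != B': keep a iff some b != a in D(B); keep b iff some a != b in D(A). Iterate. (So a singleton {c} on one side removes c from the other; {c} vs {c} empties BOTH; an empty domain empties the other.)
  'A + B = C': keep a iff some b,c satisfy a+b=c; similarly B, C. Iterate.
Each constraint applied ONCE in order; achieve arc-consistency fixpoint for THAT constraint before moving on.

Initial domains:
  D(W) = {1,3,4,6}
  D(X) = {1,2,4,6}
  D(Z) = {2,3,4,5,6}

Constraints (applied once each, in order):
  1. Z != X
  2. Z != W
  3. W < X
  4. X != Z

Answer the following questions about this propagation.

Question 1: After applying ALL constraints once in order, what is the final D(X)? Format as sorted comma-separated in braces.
Answer: {2,4,6}

Derivation:
Constraint 1 (Z != X) on D(Z)={2,3,4,5,6} D(X)={1,2,4,6}: no change
Constraint 2 (Z != W) on D(Z)={2,3,4,5,6} D(W)={1,3,4,6}: no change
Constraint 3 (W < X) on D(W)={1,3,4,6} D(X)={1,2,4,6}: W {1,3,4,6}->{1,3,4}; X {1,2,4,6}->{2,4,6}
Constraint 4 (X != Z) on D(X)={2,4,6} D(Z)={2,3,4,5,6}: no change
So after all 4 constraints: D(X) = {2,4,6}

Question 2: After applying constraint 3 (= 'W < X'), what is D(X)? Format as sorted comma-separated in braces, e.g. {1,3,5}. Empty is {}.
Answer: {2,4,6}

Derivation:
Constraint 1 (Z != X) on D(Z)={2,3,4,5,6} D(X)={1,2,4,6}: no change
Constraint 2 (Z != W) on D(Z)={2,3,4,5,6} D(W)={1,3,4,6}: no change
Constraint 3 (W < X) on D(W)={1,3,4,6} D(X)={1,2,4,6}: W {1,3,4,6}->{1,3,4}; X {1,2,4,6}->{2,4,6}
So after constraint 3: D(X) = {2,4,6}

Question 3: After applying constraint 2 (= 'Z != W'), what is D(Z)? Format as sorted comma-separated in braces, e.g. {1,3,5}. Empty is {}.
Answer: {2,3,4,5,6}

Derivation:
Constraint 1 (Z != X) on D(Z)={2,3,4,5,6} D(X)={1,2,4,6}: no change
Constraint 2 (Z != W) on D(Z)={2,3,4,5,6} D(W)={1,3,4,6}: no change
So after constraint 2: D(Z) = {2,3,4,5,6}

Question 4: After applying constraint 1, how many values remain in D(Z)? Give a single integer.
Constraint 1 (Z != X) on D(Z)={2,3,4,5,6} D(X)={1,2,4,6}: no change
So after constraint 1: D(Z)={2,3,4,5,6}, size = 5

Answer: 5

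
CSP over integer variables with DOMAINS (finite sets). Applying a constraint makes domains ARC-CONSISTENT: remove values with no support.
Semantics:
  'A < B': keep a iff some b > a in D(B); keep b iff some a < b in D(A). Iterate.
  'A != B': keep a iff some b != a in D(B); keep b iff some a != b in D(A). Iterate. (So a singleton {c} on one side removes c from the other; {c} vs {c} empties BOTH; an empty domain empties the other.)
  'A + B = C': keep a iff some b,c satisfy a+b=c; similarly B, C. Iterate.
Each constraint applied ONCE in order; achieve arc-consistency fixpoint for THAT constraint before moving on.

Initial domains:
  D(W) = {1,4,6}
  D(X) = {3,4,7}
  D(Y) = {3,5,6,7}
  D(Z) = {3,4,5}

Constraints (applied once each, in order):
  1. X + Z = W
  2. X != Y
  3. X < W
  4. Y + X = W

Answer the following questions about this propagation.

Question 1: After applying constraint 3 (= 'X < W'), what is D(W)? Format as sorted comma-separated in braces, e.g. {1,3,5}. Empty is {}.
Constraint 1 (X + Z = W) on D(X)={3,4,7} D(Z)={3,4,5} D(W)={1,4,6}: X {3,4,7}->{3}; Z {3,4,5}->{3}; W {1,4,6}->{6}
Constraint 2 (X != Y) on D(X)={3} D(Y)={3,5,6,7}: Y {3,5,6,7}->{5,6,7}
Constraint 3 (X < W) on D(X)={3} D(W)={6}: no change
So after constraint 3: D(W) = {6}

Answer: {6}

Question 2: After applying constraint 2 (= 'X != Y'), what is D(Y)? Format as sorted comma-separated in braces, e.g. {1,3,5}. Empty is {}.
Answer: {5,6,7}

Derivation:
Constraint 1 (X + Z = W) on D(X)={3,4,7} D(Z)={3,4,5} D(W)={1,4,6}: X {3,4,7}->{3}; Z {3,4,5}->{3}; W {1,4,6}->{6}
Constraint 2 (X != Y) on D(X)={3} D(Y)={3,5,6,7}: Y {3,5,6,7}->{5,6,7}
So after constraint 2: D(Y) = {5,6,7}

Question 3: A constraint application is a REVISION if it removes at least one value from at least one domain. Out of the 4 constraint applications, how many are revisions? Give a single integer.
Constraint 1 (X + Z = W) on D(X)={3,4,7} D(Z)={3,4,5} D(W)={1,4,6}: X {3,4,7}->{3}; Z {3,4,5}->{3}; W {1,4,6}->{6} => REVISION
Constraint 2 (X != Y) on D(X)={3} D(Y)={3,5,6,7}: Y {3,5,6,7}->{5,6,7} => REVISION
Constraint 3 (X < W) on D(X)={3} D(W)={6}: no change => not a revision
Constraint 4 (Y + X = W) on D(Y)={5,6,7} D(X)={3} D(W)={6}: Y {5,6,7}->{}; X {3}->{}; W {6}->{} => REVISION
Total revisions = 3

Answer: 3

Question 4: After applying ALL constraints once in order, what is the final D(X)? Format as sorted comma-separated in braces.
Constraint 1 (X + Z = W) on D(X)={3,4,7} D(Z)={3,4,5} D(W)={1,4,6}: X {3,4,7}->{3}; Z {3,4,5}->{3}; W {1,4,6}->{6}
Constraint 2 (X != Y) on D(X)={3} D(Y)={3,5,6,7}: Y {3,5,6,7}->{5,6,7}
Constraint 3 (X < W) on D(X)={3} D(W)={6}: no change
Constraint 4 (Y + X = W) on D(Y)={5,6,7} D(X)={3} D(W)={6}: Y {5,6,7}->{}; X {3}->{}; W {6}->{}
So after all 4 constraints: D(X) = {}

Answer: {}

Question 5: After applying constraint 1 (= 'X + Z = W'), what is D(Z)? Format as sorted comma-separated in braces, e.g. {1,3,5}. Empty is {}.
Constraint 1 (X + Z = W) on D(X)={3,4,7} D(Z)={3,4,5} D(W)={1,4,6}: X {3,4,7}->{3}; Z {3,4,5}->{3}; W {1,4,6}->{6}
So after constraint 1: D(Z) = {3}

Answer: {3}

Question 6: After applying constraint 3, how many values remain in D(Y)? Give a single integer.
Constraint 1 (X + Z = W) on D(X)={3,4,7} D(Z)={3,4,5} D(W)={1,4,6}: X {3,4,7}->{3}; Z {3,4,5}->{3}; W {1,4,6}->{6}
Constraint 2 (X != Y) on D(X)={3} D(Y)={3,5,6,7}: Y {3,5,6,7}->{5,6,7}
Constraint 3 (X < W) on D(X)={3} D(W)={6}: no change
So after constraint 3: D(Y)={5,6,7}, size = 3

Answer: 3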